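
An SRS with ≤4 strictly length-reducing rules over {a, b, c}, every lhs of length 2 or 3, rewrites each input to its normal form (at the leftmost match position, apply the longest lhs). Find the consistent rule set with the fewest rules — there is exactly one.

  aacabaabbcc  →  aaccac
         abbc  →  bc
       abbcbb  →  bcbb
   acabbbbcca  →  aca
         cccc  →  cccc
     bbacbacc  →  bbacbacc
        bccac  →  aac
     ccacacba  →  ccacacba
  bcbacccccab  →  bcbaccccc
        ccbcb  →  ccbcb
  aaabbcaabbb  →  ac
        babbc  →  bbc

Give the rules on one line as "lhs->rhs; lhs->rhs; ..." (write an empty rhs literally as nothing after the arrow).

ab->; abc->ca; baa->cc; bcc->a

  | aacabaabbcc => aacaabbcc => aacabcc => aaccac
  | abbc => bc
  | abbcbb => bcbb
  | acabbbbcca => acbbbcca => acbbaa => acbcc => aca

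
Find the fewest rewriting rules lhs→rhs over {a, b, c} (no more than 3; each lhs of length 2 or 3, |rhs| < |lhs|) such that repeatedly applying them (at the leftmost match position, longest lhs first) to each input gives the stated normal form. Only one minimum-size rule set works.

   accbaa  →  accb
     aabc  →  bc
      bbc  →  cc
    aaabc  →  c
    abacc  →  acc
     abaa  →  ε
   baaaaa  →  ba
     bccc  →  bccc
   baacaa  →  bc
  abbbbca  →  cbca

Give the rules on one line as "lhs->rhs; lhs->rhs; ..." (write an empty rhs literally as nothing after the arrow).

  | accbaa => accb
  | aabc => bc
  | bbc => cc
  | aaabc => abc => c

aa->; ab->; bb->c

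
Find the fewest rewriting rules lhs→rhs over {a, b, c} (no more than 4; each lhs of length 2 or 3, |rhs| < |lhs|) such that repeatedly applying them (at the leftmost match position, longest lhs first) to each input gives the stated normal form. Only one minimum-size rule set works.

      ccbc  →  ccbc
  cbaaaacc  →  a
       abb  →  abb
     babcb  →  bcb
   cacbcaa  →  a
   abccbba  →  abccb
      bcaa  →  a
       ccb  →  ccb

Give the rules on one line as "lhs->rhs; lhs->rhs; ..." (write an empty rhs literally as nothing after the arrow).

  | ccbc
  | cbaaaacc => caaacc => aaacc => aac => a
  | abb
  | babcb => bcb

ac->; ba->; ca->a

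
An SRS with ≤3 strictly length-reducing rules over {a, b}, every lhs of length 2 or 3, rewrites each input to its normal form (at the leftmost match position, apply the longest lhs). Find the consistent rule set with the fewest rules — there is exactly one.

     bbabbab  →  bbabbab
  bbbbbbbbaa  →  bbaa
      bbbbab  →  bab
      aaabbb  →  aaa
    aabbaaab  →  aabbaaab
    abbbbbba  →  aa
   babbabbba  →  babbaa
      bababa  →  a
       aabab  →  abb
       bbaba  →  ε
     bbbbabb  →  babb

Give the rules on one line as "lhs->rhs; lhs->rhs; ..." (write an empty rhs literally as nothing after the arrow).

aba->b; bbb->

  | bbabbab
  | bbbbbbbbaa => bbbbbaa => bbaa
  | bbbbab => bab
  | aaabbb => aaa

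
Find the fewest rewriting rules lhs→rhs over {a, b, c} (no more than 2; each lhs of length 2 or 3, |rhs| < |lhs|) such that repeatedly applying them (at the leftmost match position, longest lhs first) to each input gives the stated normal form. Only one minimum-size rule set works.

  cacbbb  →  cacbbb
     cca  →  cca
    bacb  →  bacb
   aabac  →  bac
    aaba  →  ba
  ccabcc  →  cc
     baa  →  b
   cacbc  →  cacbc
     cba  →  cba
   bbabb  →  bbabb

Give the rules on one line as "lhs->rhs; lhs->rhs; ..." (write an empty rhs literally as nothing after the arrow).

aa->; bcc->a

  | cacbbb
  | cca
  | bacb
  | aabac => bac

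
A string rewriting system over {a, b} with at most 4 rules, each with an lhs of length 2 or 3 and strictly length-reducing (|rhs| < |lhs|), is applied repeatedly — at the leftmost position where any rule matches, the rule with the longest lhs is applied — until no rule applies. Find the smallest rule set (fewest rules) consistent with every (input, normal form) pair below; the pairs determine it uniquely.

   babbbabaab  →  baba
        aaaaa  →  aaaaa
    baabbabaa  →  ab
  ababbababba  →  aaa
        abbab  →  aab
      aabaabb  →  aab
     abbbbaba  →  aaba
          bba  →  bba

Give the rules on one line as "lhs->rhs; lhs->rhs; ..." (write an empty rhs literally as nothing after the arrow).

abb->a; baa->b; bbb->

  | babbbabaab => bababaab => bababb => baba
  | aaaaa
  | baabbabaa => bbbabaa => abaa => ab
  | ababbababba => abaababba => abbabba => aabba => aaa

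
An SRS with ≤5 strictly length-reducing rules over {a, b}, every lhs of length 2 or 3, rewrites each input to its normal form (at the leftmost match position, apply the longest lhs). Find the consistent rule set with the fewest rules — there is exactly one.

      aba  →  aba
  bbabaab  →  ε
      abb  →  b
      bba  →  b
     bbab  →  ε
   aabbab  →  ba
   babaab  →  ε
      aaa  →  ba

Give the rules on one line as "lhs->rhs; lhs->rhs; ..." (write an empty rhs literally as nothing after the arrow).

aa->b; aab->; bab->ba; bb->a

  | aba
  | bbabaab => aabaab => aab => ε
  | abb => aa => b
  | bba => aa => b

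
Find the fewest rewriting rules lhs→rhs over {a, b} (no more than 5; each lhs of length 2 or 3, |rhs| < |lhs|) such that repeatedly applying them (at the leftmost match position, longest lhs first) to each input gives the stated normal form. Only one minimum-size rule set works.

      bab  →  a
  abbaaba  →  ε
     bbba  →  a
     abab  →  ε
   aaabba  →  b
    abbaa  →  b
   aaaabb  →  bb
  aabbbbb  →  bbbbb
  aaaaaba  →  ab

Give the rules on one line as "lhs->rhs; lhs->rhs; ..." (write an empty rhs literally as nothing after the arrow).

  | bab => a
  | abbaaba => aababa => baba => aa => ε
  | bbba => bab => a
  | abab => aa => ε

aa->; ba->b; bab->a; bba->ab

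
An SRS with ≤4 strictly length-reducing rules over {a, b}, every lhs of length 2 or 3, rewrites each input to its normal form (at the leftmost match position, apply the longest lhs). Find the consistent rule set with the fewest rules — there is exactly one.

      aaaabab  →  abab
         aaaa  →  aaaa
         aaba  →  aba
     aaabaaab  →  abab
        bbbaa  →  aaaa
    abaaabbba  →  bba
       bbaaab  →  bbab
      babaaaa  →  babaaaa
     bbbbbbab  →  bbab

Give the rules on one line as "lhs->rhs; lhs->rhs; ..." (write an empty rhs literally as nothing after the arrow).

  | aaaabab => aaabab => aabab => abab
  | aaaa
  | aaba => aba
  | aaabaaab => aabaaab => abaaab => abaab => abab

aab->ab; abb->b; bbb->aa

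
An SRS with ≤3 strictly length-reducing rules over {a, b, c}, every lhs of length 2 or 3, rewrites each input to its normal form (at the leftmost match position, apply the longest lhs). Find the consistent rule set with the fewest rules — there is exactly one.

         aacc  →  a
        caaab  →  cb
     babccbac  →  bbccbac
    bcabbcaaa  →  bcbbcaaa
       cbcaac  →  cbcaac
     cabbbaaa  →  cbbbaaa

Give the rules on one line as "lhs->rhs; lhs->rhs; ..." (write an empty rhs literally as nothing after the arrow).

  | aacc => a
  | caaab => caab => cab => cb
  | babccbac => bbccbac
  | bcabbcaaa => bcbbcaaa

ab->b; acc->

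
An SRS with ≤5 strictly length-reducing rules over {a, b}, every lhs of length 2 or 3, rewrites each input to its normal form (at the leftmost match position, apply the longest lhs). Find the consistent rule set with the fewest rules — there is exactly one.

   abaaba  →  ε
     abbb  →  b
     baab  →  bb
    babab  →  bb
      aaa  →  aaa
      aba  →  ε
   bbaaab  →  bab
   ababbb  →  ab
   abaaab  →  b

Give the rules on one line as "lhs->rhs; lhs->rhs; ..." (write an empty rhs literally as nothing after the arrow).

  | abaaba => aba => ε
  | abbb => aab => b
  | baab => bb
  | babab => bb

aab->b; aba->; bba->ba; bbb->ab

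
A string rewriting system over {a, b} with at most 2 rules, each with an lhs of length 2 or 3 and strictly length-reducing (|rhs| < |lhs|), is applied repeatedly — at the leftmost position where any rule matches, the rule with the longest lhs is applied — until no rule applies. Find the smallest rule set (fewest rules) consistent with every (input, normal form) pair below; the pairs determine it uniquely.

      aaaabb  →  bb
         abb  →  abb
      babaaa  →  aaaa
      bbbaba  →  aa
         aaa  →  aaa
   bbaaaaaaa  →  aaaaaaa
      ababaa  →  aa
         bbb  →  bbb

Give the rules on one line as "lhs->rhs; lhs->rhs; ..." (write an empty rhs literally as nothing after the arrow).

  | aaaabb => aabb => bb
  | abb
  | babaaa => abaaa => aaaa
  | bbbaba => bbaba => baba => aba => aa

aab->b; ba->a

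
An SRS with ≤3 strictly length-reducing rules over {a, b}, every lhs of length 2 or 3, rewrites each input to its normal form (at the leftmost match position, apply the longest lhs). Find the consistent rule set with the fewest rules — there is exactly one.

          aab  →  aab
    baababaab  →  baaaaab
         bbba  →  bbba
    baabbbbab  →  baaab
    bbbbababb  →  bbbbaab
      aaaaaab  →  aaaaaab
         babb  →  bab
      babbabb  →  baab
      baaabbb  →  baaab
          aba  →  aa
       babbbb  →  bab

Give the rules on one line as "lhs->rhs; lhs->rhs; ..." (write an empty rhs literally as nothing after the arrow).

  | aab
  | baababaab => baaabaab => baaaaab
  | bbba
  | baabbbbab => baabbbab => baabbab => baabab => baaab

aba->aa; abb->ab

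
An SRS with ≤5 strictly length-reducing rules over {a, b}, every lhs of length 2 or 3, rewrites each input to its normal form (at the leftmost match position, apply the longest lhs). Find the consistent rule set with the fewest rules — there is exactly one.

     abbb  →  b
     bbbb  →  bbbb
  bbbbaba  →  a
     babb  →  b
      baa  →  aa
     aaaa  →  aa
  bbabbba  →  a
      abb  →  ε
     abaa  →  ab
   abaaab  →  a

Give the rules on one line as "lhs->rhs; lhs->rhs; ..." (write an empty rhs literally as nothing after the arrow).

  | abbb => b
  | bbbb
  | bbbbaba => bbba => bba => ba => a
  | babb => b

aaa->ab; abb->; ba->a; bab->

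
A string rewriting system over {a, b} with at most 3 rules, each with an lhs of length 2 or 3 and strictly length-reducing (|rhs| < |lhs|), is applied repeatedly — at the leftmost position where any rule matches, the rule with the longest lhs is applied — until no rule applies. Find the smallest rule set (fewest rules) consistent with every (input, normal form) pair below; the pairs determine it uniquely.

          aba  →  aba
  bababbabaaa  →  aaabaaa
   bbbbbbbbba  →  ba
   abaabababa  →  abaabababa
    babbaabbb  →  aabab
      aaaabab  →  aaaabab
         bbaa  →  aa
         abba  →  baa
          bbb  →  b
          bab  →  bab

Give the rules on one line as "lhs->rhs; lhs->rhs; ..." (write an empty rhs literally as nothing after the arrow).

  | aba
  | bababbabaaa => babbaabaaa => bbaaabaaa => aaabaaa
  | bbbbbbbbba => bbbbbbba => bbbbba => bbba => ba
  | abaabababa

abb->ba; bb->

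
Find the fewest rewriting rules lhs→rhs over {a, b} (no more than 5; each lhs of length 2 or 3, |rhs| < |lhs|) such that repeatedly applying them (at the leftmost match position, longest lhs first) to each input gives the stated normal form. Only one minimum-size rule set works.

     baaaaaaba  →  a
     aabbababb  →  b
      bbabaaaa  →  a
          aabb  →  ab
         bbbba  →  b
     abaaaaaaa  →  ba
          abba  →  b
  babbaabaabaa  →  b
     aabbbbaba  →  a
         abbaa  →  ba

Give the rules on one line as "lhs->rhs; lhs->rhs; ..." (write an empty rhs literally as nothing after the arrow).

  | baaaaaaba => bbaaaaba => aaaaba => baaba => bbba => aba => a
  | aabbababb => bbbababb => abababb => ababb => abb => aa => b
  | bbabaaaa => abaaaa => aaaa => baa => bb => a
  | aabb => bbb => ab

aa->b; aba->a; bb->a; bba->a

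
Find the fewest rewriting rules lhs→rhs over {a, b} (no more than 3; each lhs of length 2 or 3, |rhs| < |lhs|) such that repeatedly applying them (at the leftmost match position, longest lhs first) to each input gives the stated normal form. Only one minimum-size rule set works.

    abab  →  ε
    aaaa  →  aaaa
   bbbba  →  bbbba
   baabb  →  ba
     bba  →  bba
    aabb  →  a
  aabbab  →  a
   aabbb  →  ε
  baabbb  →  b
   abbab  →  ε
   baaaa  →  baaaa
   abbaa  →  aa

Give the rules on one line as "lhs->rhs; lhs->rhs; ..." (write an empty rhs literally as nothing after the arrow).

  | abab => ab => ε
  | aaaa
  | bbbba
  | baabb => ba

ab->; abb->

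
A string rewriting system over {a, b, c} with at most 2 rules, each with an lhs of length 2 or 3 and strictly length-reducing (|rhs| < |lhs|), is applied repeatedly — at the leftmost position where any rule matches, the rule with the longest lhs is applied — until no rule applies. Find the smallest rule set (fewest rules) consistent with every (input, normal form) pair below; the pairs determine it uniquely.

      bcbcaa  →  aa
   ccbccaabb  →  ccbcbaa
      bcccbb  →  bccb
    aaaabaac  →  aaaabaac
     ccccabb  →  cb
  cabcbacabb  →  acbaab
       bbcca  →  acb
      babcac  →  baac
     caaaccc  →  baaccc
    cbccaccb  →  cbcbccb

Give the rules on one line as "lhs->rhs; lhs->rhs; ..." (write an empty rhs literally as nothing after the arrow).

bb->a; ca->b

  | bcbcaa => bcbba => bcaa => bba => aa
  | ccbccaabb => ccbcbabb => ccbcbaa
  | bcccbb => bccca => bccb
  | aaaabaac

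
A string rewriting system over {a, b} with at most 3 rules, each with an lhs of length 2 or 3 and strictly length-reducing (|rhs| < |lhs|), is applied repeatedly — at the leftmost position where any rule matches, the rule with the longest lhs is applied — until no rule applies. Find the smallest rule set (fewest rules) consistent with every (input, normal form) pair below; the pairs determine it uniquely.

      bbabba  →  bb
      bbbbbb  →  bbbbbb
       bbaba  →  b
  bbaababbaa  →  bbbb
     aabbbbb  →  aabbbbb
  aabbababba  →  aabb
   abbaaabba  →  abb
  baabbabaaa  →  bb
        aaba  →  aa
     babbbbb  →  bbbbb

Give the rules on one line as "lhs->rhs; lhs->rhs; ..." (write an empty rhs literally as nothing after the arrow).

  | bbabba => bbba => bb
  | bbbbbb
  | bbaba => bba => b
  | bbaababbaa => bbbabbaa => bbbbaa => bbbb

ba->; baa->b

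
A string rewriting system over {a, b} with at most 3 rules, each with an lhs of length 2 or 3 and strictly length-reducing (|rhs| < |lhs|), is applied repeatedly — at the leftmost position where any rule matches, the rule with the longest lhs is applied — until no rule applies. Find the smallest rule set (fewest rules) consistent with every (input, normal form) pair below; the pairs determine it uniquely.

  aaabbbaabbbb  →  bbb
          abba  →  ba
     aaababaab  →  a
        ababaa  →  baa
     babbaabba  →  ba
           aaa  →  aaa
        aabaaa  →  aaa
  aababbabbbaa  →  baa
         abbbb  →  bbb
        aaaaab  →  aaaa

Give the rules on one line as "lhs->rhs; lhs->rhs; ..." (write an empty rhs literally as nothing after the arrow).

ab->; aba->; bab->a

  | aaabbbaabbbb => aabbaabbbb => abaabbbb => abbbb => bbb
  | abba => ba
  | aaababaab => aabaab => aab => a
  | ababaa => baa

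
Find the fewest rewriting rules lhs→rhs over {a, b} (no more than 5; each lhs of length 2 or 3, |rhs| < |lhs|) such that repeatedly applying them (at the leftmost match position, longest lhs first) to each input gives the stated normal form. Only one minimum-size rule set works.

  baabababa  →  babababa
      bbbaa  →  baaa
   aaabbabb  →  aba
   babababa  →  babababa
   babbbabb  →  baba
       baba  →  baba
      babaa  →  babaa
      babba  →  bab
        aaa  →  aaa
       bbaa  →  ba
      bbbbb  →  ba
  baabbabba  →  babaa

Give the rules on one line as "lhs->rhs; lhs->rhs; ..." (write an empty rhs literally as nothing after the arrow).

aab->ab; bb->; bba->b; bbb->ba

  | baabababa => babababa
  | bbbaa => baaa
  | aaabbabb => aabbabb => abbabb => abbb => aba
  | babababa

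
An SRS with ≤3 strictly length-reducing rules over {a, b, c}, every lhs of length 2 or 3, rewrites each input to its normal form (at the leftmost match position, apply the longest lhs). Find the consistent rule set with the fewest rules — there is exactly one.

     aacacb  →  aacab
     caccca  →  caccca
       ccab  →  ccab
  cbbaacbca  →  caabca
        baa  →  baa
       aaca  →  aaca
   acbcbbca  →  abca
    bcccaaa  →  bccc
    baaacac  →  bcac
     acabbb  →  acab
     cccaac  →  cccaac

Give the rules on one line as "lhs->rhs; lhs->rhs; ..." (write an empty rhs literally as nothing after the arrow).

  | aacacb => aacab
  | caccca
  | ccab
  | cbbaacbca => bbaacbca => caacbca => caabca

aaa->; bb->c; cb->b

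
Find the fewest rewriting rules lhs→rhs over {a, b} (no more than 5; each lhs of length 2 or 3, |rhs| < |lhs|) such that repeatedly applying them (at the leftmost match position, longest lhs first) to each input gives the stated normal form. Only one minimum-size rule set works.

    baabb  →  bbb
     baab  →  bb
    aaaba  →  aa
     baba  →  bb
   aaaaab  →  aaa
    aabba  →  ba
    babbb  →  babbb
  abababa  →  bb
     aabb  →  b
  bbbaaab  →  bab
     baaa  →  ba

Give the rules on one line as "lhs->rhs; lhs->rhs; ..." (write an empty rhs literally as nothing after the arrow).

  | baabb => bbb
  | baab => bb
  | aaaba => aa
  | baba => bb

aab->; aba->b; baa->b; bba->ba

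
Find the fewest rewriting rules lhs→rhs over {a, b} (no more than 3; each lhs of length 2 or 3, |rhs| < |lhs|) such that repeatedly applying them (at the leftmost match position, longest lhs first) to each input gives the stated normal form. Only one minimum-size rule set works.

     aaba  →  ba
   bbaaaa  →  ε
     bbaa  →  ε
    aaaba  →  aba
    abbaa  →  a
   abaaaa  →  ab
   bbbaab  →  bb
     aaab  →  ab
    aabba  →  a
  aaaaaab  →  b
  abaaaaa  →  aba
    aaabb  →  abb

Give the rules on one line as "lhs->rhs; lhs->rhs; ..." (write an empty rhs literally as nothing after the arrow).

  | aaba => ba
  | bbaaaa => aaaa => aa => ε
  | bbaa => aa => ε
  | aaaba => aba

aa->; bba->a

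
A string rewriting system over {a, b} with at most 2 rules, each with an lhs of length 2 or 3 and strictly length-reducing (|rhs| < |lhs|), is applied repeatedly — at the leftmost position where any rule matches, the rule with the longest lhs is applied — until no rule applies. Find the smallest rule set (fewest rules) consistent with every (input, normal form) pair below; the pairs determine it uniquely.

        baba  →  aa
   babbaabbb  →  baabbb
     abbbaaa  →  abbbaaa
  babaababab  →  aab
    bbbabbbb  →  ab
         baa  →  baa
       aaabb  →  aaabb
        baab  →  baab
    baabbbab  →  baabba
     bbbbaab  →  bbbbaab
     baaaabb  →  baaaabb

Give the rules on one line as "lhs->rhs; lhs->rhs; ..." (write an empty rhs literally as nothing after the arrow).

  | baba => aa
  | babbaabbb => abaabbb => baabbb
  | abbbaaa
  | babaababab => aaababab => aababab => ababab => babab => aab

aba->ba; bab->a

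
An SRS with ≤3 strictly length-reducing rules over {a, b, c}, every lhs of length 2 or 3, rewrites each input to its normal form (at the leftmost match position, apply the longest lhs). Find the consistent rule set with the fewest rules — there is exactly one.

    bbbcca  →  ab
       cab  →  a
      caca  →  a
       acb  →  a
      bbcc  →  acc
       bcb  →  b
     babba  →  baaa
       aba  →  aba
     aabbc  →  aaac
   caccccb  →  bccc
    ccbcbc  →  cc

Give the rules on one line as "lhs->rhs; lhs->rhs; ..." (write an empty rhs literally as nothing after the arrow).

bb->a; ca->b; cb->

  | bbbcca => abcca => abcb => ab
  | cab => bb => a
  | caca => bca => bb => a
  | acb => a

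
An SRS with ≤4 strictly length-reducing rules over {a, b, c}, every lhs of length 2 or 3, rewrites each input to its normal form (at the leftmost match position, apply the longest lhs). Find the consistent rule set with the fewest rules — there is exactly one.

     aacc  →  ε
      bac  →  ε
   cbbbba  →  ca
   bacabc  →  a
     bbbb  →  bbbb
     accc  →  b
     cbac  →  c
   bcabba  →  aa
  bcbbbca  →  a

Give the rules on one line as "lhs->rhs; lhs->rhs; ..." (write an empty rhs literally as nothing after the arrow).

ac->; ba->a; bc->; cc->b

  | aacc => ac => ε
  | bac => ac => ε
  | cbbbba => cbbba => cbba => cba => ca
  | bacabc => acabc => abc => a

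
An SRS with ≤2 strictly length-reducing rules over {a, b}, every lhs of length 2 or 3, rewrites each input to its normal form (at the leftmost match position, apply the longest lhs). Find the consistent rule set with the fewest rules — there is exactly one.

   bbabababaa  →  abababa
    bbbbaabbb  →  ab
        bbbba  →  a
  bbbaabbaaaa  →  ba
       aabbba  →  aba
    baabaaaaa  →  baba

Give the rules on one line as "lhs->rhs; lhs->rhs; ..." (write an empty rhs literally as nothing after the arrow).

aa->a; bb->

  | bbabababaa => abababaa => abababa
  | bbbbaabbb => bbaabbb => aabbb => abbb => ab
  | bbbba => bba => a
  | bbbaabbaaaa => baabbaaaa => babbaaaa => baaaaa => baaaa => baaa => baa => ba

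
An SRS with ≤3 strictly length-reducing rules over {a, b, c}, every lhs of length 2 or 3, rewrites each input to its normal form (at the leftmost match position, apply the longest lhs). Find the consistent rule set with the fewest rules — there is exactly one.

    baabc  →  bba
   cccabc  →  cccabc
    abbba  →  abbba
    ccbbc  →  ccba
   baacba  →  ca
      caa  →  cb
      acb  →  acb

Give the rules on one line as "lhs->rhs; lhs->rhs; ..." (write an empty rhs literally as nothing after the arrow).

aa->b; bab->c; bbc->ba

  | baabc => bbbc => bba
  | cccabc
  | abbba
  | ccbbc => ccba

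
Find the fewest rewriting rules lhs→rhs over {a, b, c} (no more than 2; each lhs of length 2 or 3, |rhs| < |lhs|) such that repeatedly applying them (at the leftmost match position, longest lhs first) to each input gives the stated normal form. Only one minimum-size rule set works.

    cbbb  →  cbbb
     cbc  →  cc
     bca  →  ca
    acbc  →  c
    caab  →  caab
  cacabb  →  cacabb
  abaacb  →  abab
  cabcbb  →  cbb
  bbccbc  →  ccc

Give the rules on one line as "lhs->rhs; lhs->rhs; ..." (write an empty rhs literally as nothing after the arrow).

acb->b; bc->c

  | cbbb
  | cbc => cc
  | bca => ca
  | acbc => bc => c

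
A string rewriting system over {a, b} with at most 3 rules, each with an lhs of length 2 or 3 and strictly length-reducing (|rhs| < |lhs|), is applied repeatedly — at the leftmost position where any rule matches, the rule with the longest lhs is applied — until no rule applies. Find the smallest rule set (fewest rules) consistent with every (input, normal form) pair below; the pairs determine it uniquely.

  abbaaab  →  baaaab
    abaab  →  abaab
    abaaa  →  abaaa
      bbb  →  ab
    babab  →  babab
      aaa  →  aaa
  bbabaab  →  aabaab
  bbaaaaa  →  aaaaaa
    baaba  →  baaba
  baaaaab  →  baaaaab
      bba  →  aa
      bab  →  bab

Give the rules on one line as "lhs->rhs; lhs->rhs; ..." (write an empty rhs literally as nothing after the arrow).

  | abbaaab => baaaab
  | abaab
  | abaaa
  | bbb => ab

abb->ba; bb->a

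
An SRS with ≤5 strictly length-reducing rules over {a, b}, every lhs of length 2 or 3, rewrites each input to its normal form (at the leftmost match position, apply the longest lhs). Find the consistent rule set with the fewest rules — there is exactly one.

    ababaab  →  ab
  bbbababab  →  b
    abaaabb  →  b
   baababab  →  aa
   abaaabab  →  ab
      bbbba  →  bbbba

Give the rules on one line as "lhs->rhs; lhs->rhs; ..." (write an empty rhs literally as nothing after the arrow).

  | ababaab => baab => ab
  | bbbababab => bbaaabab => baabab => abab => b
  | abaaabb => aabb => b
  | baababab => ababab => bab => aa

aab->; aba->; baa->a; bab->aa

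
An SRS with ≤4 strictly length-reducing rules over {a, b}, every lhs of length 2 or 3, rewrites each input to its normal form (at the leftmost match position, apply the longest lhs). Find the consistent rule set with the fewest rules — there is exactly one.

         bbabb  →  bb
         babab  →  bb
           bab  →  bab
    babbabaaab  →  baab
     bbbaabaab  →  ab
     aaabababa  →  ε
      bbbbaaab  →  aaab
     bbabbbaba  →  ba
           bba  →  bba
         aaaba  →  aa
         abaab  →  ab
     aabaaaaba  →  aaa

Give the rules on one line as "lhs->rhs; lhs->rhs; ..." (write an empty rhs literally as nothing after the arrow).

  | bbabb => bb
  | babab => bb
  | bab
  | babbabaaab => babaaab => baab

aba->; abb->; bbb->ab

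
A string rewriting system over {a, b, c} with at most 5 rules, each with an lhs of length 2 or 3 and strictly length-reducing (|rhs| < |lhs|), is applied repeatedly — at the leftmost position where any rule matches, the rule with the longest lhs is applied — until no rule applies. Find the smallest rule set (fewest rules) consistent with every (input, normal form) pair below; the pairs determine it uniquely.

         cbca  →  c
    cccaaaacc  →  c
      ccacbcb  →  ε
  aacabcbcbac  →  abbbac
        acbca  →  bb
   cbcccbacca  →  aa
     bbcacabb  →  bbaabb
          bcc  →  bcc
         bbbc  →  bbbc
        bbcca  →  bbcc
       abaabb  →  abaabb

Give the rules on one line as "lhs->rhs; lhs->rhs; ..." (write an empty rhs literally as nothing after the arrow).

aca->bb; ca->c; cac->a; cb->

  | cbca => ca => c
  | cccaaaacc => cccaaacc => cccaacc => cccacc => ccac => ca => c
  | ccacbcb => cabcb => cbcb => cb => ε
  | aacabcbcbac => abbbcbcbac => abbbcbac => abbbac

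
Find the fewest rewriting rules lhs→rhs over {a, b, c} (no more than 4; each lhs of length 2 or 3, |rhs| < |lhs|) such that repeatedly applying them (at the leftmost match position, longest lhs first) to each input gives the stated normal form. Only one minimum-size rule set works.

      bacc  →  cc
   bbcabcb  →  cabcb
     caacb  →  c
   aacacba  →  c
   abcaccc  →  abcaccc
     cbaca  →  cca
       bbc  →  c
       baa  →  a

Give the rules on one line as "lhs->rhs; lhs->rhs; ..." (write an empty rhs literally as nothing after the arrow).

  | bacc => cc
  | bbcabcb => cabcb
  | caacb => cbb => c
  | aacacba => bacba => cba => c

aac->b; ba->; bb->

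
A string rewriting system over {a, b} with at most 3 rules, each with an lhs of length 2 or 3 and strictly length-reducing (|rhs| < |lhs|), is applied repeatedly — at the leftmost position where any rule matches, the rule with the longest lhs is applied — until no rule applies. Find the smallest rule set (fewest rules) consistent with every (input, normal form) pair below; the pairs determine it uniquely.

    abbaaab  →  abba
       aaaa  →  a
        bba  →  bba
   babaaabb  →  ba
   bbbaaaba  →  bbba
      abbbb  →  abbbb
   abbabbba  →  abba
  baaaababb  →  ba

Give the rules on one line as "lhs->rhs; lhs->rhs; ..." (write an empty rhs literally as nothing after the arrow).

aa->a; bab->ba

  | abbaaab => abbaab => abbab => abba
  | aaaa => aaa => aa => a
  | bba
  | babaaabb => baaaabb => baaabb => baabb => babb => bab => ba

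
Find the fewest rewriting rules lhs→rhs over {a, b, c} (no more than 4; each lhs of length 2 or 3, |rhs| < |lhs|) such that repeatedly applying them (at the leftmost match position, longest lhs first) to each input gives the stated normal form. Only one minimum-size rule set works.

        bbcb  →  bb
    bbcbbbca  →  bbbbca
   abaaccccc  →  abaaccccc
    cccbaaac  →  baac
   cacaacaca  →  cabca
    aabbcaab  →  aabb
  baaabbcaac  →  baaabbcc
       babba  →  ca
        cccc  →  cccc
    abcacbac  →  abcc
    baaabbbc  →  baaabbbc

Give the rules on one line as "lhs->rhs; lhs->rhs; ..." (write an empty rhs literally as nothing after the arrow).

bab->cc; caa->c; cb->; cca->b

  | bbcb => bb
  | bbcbbbca => bbbbca
  | abaaccccc
  | cccbaaac => ccaaac => baac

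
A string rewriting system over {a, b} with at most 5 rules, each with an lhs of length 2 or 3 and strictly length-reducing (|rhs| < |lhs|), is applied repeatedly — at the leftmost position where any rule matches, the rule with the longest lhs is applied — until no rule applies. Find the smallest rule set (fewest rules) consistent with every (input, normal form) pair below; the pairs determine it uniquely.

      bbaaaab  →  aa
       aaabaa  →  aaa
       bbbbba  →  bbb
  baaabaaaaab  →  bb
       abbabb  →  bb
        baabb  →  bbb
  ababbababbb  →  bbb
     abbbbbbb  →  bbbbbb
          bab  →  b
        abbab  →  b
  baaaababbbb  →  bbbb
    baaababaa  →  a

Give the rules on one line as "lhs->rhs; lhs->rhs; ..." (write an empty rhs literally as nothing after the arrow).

  | bbaaaab => aaab => aa
  | aaabaa => aaa
  | bbbbba => bbb
  | baaabaaaaab => babaaaaab => baaaab => baab => bb

ab->; aba->; baa->b; bba->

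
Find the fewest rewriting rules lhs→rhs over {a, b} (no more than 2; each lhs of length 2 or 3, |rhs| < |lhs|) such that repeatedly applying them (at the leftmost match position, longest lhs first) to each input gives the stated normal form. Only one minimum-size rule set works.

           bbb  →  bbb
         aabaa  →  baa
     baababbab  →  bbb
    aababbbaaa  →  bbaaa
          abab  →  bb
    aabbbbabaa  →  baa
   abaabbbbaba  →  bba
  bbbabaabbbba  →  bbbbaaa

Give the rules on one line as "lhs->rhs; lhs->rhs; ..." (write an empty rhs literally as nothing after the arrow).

ab->b; abb->a

  | bbb
  | aabaa => abaa => baa
  | baababbab => bababbab => bbabbab => bbaab => bbab => bbb
  | aababbbaaa => ababbbaaa => babbbaaa => babaaa => bbaaa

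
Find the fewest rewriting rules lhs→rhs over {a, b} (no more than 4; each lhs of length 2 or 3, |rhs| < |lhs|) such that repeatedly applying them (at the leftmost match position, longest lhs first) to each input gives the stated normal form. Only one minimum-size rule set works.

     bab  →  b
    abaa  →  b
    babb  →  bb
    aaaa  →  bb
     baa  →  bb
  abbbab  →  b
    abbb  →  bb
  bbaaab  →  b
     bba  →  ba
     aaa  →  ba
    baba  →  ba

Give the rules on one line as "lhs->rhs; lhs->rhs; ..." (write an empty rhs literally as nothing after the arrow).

  | bab => b
  | abaa => aa => b
  | babb => bb
  | aaaa => baa => bb

aa->b; ab->; bba->ba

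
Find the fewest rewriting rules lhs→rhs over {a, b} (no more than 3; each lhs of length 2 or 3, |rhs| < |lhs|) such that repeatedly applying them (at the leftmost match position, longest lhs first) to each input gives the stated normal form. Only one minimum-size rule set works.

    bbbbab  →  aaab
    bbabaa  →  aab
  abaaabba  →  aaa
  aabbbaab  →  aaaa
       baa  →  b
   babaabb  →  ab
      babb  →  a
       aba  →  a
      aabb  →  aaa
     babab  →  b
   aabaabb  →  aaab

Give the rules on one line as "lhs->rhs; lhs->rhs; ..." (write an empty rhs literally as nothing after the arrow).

ba->; baa->b; bb->a

  | bbbbab => abbab => aaab
  | bbabaa => aabaa => aab
  | abaaabba => ababba => abba => aaa
  | aabbbaab => aaabaab => aaabb => aaaa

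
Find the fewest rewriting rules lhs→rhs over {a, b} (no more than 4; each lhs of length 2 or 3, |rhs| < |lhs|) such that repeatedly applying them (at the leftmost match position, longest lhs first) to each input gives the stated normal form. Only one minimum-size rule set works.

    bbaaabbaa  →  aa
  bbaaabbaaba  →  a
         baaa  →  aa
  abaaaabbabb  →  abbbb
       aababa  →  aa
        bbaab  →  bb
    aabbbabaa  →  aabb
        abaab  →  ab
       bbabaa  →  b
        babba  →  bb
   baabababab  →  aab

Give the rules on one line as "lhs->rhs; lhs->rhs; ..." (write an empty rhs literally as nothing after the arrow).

  | bbaaabbaa => baabbaa => abbaa => aba => aa
  | bbaaabbaaba => baabbaaba => abbaaba => ababa => aaba => aaa => a
  | baaa => aa
  | abaaaabbabb => aaaaabbabb => aaabbabb => abbabb => abbbb

aaa->a; aba->aa; ba->; bab->bb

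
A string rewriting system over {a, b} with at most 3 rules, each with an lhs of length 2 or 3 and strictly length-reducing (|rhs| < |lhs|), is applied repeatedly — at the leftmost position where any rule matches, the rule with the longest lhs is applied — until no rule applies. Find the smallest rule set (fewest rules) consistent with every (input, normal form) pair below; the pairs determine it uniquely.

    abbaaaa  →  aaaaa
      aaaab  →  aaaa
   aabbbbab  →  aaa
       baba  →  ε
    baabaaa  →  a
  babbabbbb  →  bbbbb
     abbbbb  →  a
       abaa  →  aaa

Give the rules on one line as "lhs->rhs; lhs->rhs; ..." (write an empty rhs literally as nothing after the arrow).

ab->a; ba->; baa->

  | abbaaaa => abaaaa => aaaaa
  | aaaab => aaaa
  | aabbbbab => aabbbab => aabbab => aabab => aaab => aaa
  | baba => ba => ε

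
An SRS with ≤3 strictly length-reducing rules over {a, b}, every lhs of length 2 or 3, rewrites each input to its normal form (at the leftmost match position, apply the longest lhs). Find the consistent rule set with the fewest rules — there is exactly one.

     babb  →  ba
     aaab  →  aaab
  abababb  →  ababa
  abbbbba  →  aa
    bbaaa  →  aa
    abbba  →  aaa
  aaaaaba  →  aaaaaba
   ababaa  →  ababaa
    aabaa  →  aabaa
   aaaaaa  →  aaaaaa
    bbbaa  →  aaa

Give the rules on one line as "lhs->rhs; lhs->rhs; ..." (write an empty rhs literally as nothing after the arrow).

  | babb => ba
  | aaab
  | abababb => ababa
  | abbbbba => aabba => aa

bb->; bba->; bbb->a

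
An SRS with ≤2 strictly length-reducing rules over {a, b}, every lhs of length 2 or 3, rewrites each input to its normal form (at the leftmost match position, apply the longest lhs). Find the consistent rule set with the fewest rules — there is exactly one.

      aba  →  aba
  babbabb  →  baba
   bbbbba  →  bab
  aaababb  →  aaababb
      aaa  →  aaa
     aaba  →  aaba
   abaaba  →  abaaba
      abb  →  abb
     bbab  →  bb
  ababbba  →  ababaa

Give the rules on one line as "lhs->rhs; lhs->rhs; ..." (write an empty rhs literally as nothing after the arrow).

  | aba
  | babbabb => babbb => baba
  | bbbbba => babba => bab
  | aaababb

bba->b; bbb->ba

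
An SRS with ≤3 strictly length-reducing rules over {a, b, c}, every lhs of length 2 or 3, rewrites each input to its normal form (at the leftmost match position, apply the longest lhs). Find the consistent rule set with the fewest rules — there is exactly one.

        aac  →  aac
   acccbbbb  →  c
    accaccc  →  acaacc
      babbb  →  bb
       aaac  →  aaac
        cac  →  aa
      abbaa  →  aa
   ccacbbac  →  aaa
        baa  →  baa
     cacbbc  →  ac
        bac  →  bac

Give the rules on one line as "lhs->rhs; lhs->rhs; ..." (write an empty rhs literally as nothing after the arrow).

  | aac
  | acccbbbb => accbbb => acbb => ab => c
  | accaccc => acaacc
  | babbb => bcbb => bb

ab->c; cac->aa; cb->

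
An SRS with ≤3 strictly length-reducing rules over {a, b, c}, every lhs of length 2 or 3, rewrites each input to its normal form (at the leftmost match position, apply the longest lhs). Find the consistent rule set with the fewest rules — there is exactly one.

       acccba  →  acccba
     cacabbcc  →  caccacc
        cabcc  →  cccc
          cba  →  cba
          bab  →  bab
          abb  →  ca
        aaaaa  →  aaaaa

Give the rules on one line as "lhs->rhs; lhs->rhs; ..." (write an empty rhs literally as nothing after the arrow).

  | acccba
  | cacabbcc => caccacc
  | cabcc => cccc
  | cba

abb->ca; abc->cc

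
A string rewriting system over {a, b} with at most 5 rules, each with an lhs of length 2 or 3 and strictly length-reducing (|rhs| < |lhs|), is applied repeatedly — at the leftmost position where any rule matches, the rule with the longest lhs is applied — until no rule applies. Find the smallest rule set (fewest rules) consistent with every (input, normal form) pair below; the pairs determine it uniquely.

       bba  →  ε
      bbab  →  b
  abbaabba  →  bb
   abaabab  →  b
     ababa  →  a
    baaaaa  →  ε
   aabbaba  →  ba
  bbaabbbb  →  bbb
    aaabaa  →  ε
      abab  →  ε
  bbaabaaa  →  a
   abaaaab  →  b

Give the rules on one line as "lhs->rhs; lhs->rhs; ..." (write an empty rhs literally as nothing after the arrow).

aa->; ab->; baa->bb; bba->

  | bba => ε
  | bbab => b
  | abbaabba => baabba => bbbba => bb
  | abaabab => aabab => bab => b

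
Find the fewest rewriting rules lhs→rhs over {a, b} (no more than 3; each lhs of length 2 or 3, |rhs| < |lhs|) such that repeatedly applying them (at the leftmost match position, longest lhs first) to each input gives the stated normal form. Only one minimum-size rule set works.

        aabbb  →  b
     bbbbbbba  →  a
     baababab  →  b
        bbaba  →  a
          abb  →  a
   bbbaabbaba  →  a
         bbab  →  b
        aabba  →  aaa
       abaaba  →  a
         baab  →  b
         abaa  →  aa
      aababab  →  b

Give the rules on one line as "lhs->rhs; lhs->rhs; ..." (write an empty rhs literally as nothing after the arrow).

  | aabbb => aab => ab => b
  | bbbbbbba => bbbbbba => bbbbba => bbbba => bbba => bba => ba => a
  | baababab => aababab => ababab => babab => abab => bab => ab => b
  | bbaba => baba => aba => ba => a

ab->b; abb->a; ba->a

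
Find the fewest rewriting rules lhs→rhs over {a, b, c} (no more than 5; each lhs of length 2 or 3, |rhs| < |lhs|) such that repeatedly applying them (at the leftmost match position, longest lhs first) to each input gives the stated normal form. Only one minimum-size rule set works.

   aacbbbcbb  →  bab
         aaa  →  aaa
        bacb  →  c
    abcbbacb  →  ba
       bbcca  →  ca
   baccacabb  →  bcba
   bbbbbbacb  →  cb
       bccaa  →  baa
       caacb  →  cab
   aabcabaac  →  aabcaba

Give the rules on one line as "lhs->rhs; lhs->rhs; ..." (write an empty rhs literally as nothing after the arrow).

  | aacbbbcbb => abbbcbb => babcbb => babcc => bab
  | aaa
  | bacb => bb => c
  | abcbbacb => abccacb => abacb => abb => ba

abb->ba; ac->; bb->c; cc->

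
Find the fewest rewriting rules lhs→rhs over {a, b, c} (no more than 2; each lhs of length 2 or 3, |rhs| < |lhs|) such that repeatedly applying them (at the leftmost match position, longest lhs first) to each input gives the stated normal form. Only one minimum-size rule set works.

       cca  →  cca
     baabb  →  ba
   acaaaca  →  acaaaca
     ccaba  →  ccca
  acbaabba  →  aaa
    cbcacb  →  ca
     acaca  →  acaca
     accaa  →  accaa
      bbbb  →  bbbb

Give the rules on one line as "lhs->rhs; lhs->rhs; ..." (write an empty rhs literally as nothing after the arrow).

ab->c; cb->

  | cca
  | baabb => bacb => ba
  | acaaaca
  | ccaba => ccca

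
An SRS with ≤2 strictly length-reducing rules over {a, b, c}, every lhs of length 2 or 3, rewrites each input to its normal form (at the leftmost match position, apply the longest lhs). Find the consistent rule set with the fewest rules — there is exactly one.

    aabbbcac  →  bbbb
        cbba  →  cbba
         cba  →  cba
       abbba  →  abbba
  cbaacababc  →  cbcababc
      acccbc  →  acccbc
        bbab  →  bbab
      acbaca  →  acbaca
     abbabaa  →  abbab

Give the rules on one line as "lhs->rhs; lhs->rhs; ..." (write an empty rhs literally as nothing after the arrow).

aa->; cac->b

  | aabbbcac => bbbcac => bbbb
  | cbba
  | cba
  | abbba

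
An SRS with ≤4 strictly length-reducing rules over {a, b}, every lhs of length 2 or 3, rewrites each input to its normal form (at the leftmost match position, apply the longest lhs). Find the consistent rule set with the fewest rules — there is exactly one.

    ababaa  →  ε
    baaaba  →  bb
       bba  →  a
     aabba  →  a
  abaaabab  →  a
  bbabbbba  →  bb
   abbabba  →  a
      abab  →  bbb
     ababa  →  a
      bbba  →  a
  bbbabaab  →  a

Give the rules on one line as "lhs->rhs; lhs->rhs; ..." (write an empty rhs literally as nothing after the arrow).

aa->; ab->a; aba->bb; ba->a

  | ababaa => bbbaa => bbaa => baa => aa => ε
  | baaaba => aaaba => aba => bb
  | bba => ba => a
  | aabba => bba => ba => a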